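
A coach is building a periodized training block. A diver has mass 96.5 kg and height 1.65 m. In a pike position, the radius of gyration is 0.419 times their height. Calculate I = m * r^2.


r = 0.419 * 1.65 = 0.69135 m
I = m * r^2 = 96.5 * 0.477965 = 46.124 kg*m^2

46.124 kg*m^2


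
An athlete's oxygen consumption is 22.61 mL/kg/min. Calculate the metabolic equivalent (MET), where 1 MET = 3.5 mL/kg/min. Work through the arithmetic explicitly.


MET = VO2 / 3.5
= 22.61 / 3.5
= 6.46 METs

6.46 METs


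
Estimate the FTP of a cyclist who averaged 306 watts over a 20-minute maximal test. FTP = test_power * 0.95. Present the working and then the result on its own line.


FTP = 306 * 0.95 = 290.7 W

290.7 W


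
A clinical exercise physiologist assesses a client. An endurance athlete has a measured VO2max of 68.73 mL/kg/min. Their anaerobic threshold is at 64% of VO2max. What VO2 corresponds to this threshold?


Anaerobic threshold VO2 = VO2max * 64%
= 68.73 * 0.64
= 43.99 mL/kg/min

43.99 mL/kg/min


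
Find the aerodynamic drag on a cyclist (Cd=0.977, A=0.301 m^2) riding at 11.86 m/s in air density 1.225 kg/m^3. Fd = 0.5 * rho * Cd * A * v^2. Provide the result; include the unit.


Fd = 0.5 * 1.225 * 0.977 * 0.301 * 11.86^2
= 0.5 * 1.225 * 0.977 * 0.301 * 140.6596
= 25.336 N

25.336 N


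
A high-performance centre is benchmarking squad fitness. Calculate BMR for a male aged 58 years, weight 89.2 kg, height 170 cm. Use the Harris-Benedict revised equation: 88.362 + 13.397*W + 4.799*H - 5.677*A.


Substituting values:
W term = 13.397 * 89.2 = 1195.0124
H term = 4.799 * 170 = 815.83
A term = 5.677 * 58 = 329.266
BMR = 1769.94 kcal/day

1769.94 kcal/day


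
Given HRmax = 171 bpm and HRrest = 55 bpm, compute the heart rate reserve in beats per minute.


Heart rate reserve = maximum HR minus resting HR
HRR = 171 - 55 = 116 bpm

116 bpm


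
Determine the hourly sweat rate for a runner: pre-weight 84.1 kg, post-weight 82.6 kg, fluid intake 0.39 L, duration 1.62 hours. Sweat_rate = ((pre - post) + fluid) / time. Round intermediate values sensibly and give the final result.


Mass lost = 84.1 - 82.6 = 1.5 kg
Add fluid consumed: 1.5 + 0.39 = 1.89 L total sweat
Sweat rate = 1.89 / 1.62 = 1.167 L/h

1.167 L/h


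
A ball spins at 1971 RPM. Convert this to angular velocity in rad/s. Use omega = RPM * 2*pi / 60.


omega = 1971 * 2 * pi / 60
= 1971 * 6.28318531 / 60
= 12384.158 / 60
= 206.403 rad/s

206.403 rad/s


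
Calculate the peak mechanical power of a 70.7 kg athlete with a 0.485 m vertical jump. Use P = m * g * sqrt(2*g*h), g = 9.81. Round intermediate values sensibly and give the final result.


First, sqrt(2gh) = sqrt(2 * 9.81 * 0.485)
= sqrt(9.5157) = 3.084753 m/s
Power = 70.7 * 9.81 * 3.084753 = 2139.48 W

2139.48 W


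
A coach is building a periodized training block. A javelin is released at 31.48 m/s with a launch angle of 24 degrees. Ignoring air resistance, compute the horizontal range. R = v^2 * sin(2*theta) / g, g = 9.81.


Launch speed squared = 990.9904
sin(2 * 24 deg) = 0.743145
Range = 990.9904 * 0.743145 / 9.81
= 75.071 m

75.071 m


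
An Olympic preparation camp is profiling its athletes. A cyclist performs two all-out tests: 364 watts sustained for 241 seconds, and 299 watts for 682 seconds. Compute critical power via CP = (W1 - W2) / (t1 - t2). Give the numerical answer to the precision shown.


W1 = P1 * t1 = 364 * 241 = 87724 J
W2 = P2 * t2 = 299 * 682 = 203918 J
CP = (87724 - 203918) / (241 - 682)
= 263.48 W

263.48 W


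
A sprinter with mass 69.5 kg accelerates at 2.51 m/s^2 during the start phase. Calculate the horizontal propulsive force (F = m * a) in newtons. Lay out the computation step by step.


F = m * a
= 69.5 * 2.51
= 174.45 N

174.45 N


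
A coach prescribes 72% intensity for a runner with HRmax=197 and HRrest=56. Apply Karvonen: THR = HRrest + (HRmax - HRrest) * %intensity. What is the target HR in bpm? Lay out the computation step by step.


Heart rate reserve = 197 - 56 = 141
Intensity fraction = 72 / 100 = 0.72
THR = 56 + 141 * 0.72 = 157.52 bpm

157.52 bpm


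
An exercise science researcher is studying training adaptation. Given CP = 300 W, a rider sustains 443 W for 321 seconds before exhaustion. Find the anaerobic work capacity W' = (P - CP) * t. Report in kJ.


Excess power = 443 - 300 = 143 W
Work above CP = 143 * 321 = 45903 J
W' = 45.903 kJ

45.903 kJ


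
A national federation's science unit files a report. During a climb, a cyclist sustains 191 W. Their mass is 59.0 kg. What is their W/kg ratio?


Power-to-weight = 191 W / 59.0 kg
= 3.237 W/kg

3.237 W/kg


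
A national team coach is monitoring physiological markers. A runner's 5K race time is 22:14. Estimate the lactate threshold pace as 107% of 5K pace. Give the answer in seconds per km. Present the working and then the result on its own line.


Total race time = 22*60 + 14 = 1334 seconds
5K pace = 1334 / 5 = 266.8 sec/km
LT pace = 266.8 * 1.07 = 285.48 sec/km

285.48 s/km


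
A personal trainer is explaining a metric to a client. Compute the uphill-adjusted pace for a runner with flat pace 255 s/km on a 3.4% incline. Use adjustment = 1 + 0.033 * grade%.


Adjustment factor = 1 + 0.033 * 3.4 = 1.1122
Grade-adjusted pace = 255 * 1.1122 = 283.61 s/km

283.61 s/km


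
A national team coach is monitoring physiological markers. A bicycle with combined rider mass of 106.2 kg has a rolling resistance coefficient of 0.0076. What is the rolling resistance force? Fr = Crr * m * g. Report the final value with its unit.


Fr = 0.0076 * 106.2 * 9.81
= 0.80712 * 9.81
= 7.918 N

7.918 N


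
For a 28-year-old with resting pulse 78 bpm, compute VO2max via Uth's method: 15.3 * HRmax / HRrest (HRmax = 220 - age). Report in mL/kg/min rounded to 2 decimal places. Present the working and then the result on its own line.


Step 1: HRmax = 220 - 28 = 192 bpm
Step 2: Ratio = 192 / 78 = 2.4615
Step 3: VO2max = 15.3 * 2.4615 = 37.66 mL/kg/min

37.66 mL/kg/min


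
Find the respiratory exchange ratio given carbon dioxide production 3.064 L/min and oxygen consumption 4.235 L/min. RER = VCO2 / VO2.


VCO2 = 3.064 L/min
VO2 = 4.235 L/min
RER = 3.064 / 4.235 = 0.7235

0.7235


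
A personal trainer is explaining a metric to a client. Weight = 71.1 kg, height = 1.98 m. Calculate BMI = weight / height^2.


height^2 = 1.98^2 = 3.9204
BMI = 71.1 / 3.9204 = 18.14 kg/m^2

18.14 kg/m^2


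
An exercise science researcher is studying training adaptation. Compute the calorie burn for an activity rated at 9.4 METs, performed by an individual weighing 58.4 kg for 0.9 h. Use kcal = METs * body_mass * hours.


Product of METs and mass = 9.4 * 58.4 = 548.96
Total kcal = 548.96 * 0.9 = 494.06 kcal

494.06 kcal


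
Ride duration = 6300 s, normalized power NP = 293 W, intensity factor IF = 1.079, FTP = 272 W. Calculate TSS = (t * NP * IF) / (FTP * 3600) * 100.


Numerator = 6300 * 293 * 1.079 = 1991726.1
Denominator = 272 * 3600 = 979200
TSS = 1991726.1 / 979200 * 100
= 203.4

203.4 TSS


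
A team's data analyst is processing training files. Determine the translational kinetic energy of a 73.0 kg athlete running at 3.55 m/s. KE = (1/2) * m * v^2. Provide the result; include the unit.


KE = 0.5 * m * v^2
= 0.5 * 73.0 * 3.55^2
= 0.5 * 73.0 * 12.6025
= 459.99 J

459.99 J


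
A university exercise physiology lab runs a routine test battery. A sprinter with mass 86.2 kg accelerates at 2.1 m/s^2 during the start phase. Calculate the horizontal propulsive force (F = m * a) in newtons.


F = m * a
= 86.2 * 2.1
= 181.02 N

181.02 N


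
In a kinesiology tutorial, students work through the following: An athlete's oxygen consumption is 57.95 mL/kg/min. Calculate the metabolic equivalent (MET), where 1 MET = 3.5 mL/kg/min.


MET = VO2 / 3.5
= 57.95 / 3.5
= 16.56 METs

16.56 METs


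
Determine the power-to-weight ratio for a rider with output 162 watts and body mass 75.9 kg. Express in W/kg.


P/W = 162 / 75.9 = 2.134 W/kg

2.134 W/kg


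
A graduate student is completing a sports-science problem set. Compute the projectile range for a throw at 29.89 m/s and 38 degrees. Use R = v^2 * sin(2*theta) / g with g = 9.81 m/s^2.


Two times the angle = 76 degrees
sin(76) = 0.970296
R = 893.4121 * 0.970296 / 9.81 = 88.366 m

88.366 m


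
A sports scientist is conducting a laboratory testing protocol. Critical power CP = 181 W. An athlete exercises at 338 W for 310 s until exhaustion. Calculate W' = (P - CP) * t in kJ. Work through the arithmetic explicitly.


P - CP = 338 - 181 = 157 W
W' = 157 * 310 = 48670 J
= 48670 / 1000 = 48.67 kJ

48.67 kJ


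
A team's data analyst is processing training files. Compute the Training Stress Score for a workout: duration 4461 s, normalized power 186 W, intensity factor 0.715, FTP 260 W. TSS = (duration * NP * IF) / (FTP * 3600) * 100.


Product = 4461 * 186 * 0.715 = 593268.39
Base = 260 * 3600 = 936000
TSS = 593268.39 / 936000 * 100 = 63.38

63.38 TSS


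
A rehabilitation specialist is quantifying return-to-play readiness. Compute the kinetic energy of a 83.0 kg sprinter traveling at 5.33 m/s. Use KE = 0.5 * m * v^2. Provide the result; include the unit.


Velocity squared = 28.4089
KE = 0.5 * 83.0 * 28.4089 = 1178.97 J

1178.97 J


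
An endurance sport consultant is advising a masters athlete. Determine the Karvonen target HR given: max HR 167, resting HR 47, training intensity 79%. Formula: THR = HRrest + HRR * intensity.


HRR = HRmax - HRrest = 167 - 47 = 120
THR = 47 + 120 * 0.79
= 141.8 bpm

141.8 bpm


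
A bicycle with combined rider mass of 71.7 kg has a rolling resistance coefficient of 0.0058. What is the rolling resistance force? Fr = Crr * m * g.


Fr = 0.0058 * 71.7 * 9.81
= 0.41586 * 9.81
= 4.08 N

4.08 N


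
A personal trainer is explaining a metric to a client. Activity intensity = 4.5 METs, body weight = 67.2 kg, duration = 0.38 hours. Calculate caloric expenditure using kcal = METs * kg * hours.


kcal = 4.5 * 67.2 * 0.38
= 302.4 * 0.38
= 114.91 kcal

114.91 kcal


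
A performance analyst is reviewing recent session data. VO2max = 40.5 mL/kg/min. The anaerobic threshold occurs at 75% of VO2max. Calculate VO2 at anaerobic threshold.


AT fraction = 75 / 100 = 0.75
AT VO2 = 40.5 * 0.75
= 30.38 mL/kg/min

30.38 mL/kg/min


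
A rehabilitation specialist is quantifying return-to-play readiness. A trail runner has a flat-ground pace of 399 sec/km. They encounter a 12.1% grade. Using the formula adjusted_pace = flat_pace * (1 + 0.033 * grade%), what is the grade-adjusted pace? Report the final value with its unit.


Grade factor = 1 + 0.033 * 12.1 = 1.3993
Adjusted = 399 * 1.3993 = 558.32 sec/km

558.32 s/km


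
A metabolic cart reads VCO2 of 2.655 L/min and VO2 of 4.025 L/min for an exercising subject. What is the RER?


RER = VCO2 / VO2 = 2.655 / 4.025 = 0.6596

0.6596


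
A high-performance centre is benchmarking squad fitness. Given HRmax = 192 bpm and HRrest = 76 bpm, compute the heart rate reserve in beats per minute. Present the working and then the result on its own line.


Heart rate reserve = maximum HR minus resting HR
HRR = 192 - 76 = 116 bpm

116 bpm


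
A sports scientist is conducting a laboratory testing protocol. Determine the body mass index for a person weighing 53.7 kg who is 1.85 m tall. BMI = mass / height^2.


BMI = mass / height^2
= 53.7 / 1.85^2
= 53.7 / 3.4225
= 15.69 kg/m^2

15.69 kg/m^2


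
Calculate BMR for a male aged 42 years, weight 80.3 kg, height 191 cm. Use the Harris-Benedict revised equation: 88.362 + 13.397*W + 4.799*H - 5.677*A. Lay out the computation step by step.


Substituting values:
W term = 13.397 * 80.3 = 1075.7791
H term = 4.799 * 191 = 916.609
A term = 5.677 * 42 = 238.434
BMR = 1842.32 kcal/day

1842.32 kcal/day


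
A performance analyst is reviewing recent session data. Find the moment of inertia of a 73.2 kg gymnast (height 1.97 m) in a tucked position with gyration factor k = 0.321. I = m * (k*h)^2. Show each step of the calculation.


Radius of gyration = 0.321 * 1.97 = 0.63237 m
I = 73.2 * 0.63237^2
= 73.2 * 0.399892
= 29.272 kg*m^2

29.272 kg*m^2


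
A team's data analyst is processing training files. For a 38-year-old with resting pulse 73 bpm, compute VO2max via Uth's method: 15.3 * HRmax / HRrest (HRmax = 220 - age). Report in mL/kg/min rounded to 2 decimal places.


Step 1: HRmax = 220 - 38 = 182 bpm
Step 2: Ratio = 182 / 73 = 2.4932
Step 3: VO2max = 15.3 * 2.4932 = 38.15 mL/kg/min

38.15 mL/kg/min


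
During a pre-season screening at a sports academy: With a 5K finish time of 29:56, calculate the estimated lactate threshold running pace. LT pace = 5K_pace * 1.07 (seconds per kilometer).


Race duration = 1796 s for 5 km
Average pace = 1796 / 5 = 359.2 s/km
LT pace = 359.2 * 1.07
= 384.34 s/km

384.34 s/km


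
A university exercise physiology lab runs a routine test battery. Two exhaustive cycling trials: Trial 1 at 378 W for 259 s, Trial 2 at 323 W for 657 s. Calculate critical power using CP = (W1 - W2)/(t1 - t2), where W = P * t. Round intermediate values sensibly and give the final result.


W1 = 378 * 259 = 97902 J
W2 = 323 * 657 = 212211 J
CP = (97902 - 212211) / (259 - 657)
= -114309 / -398
= 287.21 W

287.21 W


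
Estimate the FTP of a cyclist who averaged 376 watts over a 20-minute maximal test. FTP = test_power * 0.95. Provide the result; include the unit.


FTP = 376 * 0.95 = 357.2 W

357.2 W


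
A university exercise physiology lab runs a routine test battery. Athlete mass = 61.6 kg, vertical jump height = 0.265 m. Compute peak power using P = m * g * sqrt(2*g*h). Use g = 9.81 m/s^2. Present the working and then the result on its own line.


sqrt(2 * 9.81 * 0.265) = sqrt(5.1993) = 2.280197 m/s
P = 61.6 * 9.81 * 2.280197
= 1377.91 W

1377.91 W


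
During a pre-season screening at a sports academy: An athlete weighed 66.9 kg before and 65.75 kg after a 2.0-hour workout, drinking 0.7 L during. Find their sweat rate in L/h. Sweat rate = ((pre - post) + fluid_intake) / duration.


Body mass change = 1.15 kg
Total sweat loss = 1.15 + 0.7 = 1.85 L
Rate = 1.85 / 2.0 = 0.925 L/h

0.925 L/h


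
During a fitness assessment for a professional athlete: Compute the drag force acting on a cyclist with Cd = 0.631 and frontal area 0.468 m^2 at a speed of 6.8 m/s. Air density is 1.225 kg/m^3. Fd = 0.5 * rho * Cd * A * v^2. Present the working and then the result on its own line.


Step 1: v^2 = 46.24
Step 2: Fd = 0.5 * 1.225 * 0.631 * 0.468 * 46.24
= 8.364 N

8.364 N


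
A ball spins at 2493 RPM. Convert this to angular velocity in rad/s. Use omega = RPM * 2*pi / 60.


omega = 2493 * 2 * pi / 60
= 2493 * 6.28318531 / 60
= 15663.981 / 60
= 261.066 rad/s

261.066 rad/s


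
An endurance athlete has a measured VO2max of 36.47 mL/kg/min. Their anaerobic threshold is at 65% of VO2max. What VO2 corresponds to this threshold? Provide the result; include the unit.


Anaerobic threshold VO2 = VO2max * 65%
= 36.47 * 0.65
= 23.71 mL/kg/min

23.71 mL/kg/min


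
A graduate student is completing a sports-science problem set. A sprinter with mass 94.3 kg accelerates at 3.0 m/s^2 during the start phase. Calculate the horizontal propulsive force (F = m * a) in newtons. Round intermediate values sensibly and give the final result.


F = m * a
= 94.3 * 3.0
= 282.9 N

282.9 N


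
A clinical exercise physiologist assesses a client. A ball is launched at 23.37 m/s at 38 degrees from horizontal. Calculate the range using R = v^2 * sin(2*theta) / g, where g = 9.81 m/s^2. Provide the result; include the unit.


sin(2 * 38) = sin(76) = 0.970296
v^2 = 23.37^2 = 546.1569
R = 546.1569 * 0.970296 / 9.81
= 54.02 m

54.02 m


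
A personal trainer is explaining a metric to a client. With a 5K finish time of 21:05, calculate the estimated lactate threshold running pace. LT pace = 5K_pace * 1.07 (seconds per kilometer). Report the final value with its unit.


Race duration = 1265 s for 5 km
Average pace = 1265 / 5 = 253.0 s/km
LT pace = 253.0 * 1.07
= 270.71 s/km

270.71 s/km


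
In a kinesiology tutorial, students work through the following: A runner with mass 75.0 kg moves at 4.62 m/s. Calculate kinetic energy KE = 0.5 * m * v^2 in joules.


v^2 = 4.62^2 = 21.3444
KE = 0.5 * 75.0 * 21.3444
= 800.42 J

800.42 J


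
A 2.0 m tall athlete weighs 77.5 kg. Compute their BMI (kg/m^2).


height^2 = 4.0 m^2
BMI = 77.5 / 4.0 = 19.38 kg/m^2

19.38 kg/m^2


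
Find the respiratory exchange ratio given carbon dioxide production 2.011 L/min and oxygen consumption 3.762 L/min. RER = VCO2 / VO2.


VCO2 = 2.011 L/min
VO2 = 3.762 L/min
RER = 2.011 / 3.762 = 0.5346

0.5346


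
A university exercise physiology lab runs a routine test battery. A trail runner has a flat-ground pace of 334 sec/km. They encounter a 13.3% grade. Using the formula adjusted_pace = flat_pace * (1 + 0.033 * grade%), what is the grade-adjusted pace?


Grade factor = 1 + 0.033 * 13.3 = 1.4389
Adjusted = 334 * 1.4389 = 480.59 sec/km

480.59 s/km


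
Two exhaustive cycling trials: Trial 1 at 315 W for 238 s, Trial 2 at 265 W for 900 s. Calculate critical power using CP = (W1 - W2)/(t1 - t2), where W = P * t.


W1 = 315 * 238 = 74970 J
W2 = 265 * 900 = 238500 J
CP = (74970 - 238500) / (238 - 900)
= -163530 / -662
= 247.02 W

247.02 W


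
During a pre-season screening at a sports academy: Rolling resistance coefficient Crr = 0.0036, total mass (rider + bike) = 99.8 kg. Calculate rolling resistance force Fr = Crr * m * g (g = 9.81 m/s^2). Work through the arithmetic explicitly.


Fr = Crr * m * g
= 0.0036 * 99.8 * 9.81
= 3.525 N

3.525 N


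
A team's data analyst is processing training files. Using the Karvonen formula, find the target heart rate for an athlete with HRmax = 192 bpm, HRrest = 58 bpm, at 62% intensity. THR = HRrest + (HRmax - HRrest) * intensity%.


HRR = 192 - 58 = 134
THR = 58 + 134 * 0.62
= 58 + 83.08
= 141.08 bpm

141.08 bpm


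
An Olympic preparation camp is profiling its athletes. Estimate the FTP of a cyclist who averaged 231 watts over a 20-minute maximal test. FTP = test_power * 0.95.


FTP = 231 * 0.95 = 219.45 W

219.45 W


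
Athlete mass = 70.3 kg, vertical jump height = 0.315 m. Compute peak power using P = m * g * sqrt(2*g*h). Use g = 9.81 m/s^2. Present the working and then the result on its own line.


sqrt(2 * 9.81 * 0.315) = sqrt(6.1803) = 2.486021 m/s
P = 70.3 * 9.81 * 2.486021
= 1714.47 W

1714.47 W


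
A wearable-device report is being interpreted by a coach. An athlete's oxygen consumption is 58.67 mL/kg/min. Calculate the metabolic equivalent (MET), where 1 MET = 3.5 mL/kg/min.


MET = VO2 / 3.5
= 58.67 / 3.5
= 16.76 METs

16.76 METs


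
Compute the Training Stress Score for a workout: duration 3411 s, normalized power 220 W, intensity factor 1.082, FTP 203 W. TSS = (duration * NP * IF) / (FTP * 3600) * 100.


Product = 3411 * 220 * 1.082 = 811954.44
Base = 203 * 3600 = 730800
TSS = 811954.44 / 730800 * 100 = 111.1

111.1 TSS


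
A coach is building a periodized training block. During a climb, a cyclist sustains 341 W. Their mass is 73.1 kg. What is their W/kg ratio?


Power-to-weight = 341 W / 73.1 kg
= 4.665 W/kg

4.665 W/kg


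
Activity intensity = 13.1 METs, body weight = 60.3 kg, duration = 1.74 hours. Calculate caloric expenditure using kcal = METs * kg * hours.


kcal = 13.1 * 60.3 * 1.74
= 789.93 * 1.74
= 1374.48 kcal

1374.48 kcal


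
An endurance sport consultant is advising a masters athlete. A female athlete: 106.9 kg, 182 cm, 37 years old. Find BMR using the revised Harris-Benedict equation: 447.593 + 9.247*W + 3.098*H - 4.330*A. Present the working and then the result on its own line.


Intercept = 447.593
Weight contribution = 9.247 * 106.9 = 988.5043
Height contribution = 3.098 * 182 = 563.836
Age contribution = 4.33 * 37 = 160.21
BMR = 447.593 + 988.5043 + 563.836 - 160.21
= 1839.72 kcal/day

1839.72 kcal/day


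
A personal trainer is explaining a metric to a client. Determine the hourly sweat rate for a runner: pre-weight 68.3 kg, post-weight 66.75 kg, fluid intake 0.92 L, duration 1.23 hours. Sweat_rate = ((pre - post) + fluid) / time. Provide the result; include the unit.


Mass lost = 68.3 - 66.75 = 1.55 kg
Add fluid consumed: 1.55 + 0.92 = 2.47 L total sweat
Sweat rate = 2.47 / 1.23 = 2.008 L/h

2.008 L/h


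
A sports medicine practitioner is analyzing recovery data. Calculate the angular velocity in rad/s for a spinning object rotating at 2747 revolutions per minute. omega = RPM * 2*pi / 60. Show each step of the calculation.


omega = RPM * 2*pi / 60
= 2747 * 6.28318531 / 60
= 287.665 rad/s

287.665 rad/s


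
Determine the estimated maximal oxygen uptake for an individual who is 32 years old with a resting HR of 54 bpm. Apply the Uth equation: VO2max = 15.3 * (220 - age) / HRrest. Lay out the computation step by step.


HRmax = 220 - 32 = 188
VO2max = 15.3 * (188 / 54)
= 15.3 * 3.4815
= 53.27 mL/kg/min

53.27 mL/kg/min


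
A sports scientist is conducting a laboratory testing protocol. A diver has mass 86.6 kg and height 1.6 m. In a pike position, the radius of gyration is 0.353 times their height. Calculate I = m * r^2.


r = 0.353 * 1.6 = 0.5648 m
I = m * r^2 = 86.6 * 0.318999 = 27.625 kg*m^2

27.625 kg*m^2


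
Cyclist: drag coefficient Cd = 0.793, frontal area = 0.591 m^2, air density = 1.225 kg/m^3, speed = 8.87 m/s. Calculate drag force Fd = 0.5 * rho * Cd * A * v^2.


v^2 = 8.87^2 = 78.6769
Fd = 0.5 * 1.225 * 0.793 * 0.591 * 78.6769
= 22.585 N

22.585 N


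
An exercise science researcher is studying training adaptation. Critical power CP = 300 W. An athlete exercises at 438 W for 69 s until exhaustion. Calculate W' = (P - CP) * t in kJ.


P - CP = 438 - 300 = 138 W
W' = 138 * 69 = 9522 J
= 9522 / 1000 = 9.522 kJ

9.522 kJ


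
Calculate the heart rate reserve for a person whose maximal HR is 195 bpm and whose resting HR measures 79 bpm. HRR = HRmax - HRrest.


HRmax = 195 bpm
HRrest = 79 bpm
HRR = 195 - 79 = 116 bpm

116 bpm


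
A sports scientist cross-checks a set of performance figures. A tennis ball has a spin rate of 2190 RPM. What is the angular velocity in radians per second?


Convert RPM to rad/s: multiply by 2*pi and divide by 60
omega = 2190 * 2 * pi / 60
= 229.336 rad/s

229.336 rad/s


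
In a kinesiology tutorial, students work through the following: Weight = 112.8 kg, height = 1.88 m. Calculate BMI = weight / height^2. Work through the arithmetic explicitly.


height^2 = 1.88^2 = 3.5344
BMI = 112.8 / 3.5344 = 31.91 kg/m^2

31.91 kg/m^2


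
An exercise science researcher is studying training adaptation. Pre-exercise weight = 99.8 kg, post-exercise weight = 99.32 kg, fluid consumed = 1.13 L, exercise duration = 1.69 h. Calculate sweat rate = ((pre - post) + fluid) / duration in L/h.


Weight loss = 99.8 - 99.32 = 0.48 kg (approx L)
Total sweat = 0.48 + 1.13 = 1.61 L
Sweat rate = 1.61 / 1.69 = 0.953 L/h

0.953 L/h


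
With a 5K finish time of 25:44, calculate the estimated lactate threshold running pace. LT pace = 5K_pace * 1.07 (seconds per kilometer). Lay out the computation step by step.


Race duration = 1544 s for 5 km
Average pace = 1544 / 5 = 308.8 s/km
LT pace = 308.8 * 1.07
= 330.42 s/km

330.42 s/km


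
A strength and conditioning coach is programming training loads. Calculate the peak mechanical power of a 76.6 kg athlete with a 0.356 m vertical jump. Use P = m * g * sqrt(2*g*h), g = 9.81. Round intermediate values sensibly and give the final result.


First, sqrt(2gh) = sqrt(2 * 9.81 * 0.356)
= sqrt(6.98472) = 2.642862 m/s
Power = 76.6 * 9.81 * 2.642862 = 1985.97 W

1985.97 W


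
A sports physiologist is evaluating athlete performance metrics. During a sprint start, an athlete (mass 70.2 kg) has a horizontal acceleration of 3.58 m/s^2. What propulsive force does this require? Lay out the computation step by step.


Propulsive force = mass * acceleration
= 70.2 kg * 3.58 m/s^2
= 251.32 N

251.32 N


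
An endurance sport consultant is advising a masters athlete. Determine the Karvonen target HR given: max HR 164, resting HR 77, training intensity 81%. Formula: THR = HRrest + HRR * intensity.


HRR = HRmax - HRrest = 164 - 77 = 87
THR = 77 + 87 * 0.81
= 147.47 bpm

147.47 bpm


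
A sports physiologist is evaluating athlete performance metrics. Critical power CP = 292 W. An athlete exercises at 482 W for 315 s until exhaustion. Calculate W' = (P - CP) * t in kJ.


P - CP = 482 - 292 = 190 W
W' = 190 * 315 = 59850 J
= 59850 / 1000 = 59.85 kJ

59.85 kJ


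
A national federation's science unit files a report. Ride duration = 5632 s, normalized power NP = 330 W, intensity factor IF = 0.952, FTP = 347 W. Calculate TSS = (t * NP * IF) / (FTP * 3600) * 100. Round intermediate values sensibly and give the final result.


Numerator = 5632 * 330 * 0.952 = 1769349.12
Denominator = 347 * 3600 = 1249200
TSS = 1769349.12 / 1249200 * 100
= 141.64

141.64 TSS


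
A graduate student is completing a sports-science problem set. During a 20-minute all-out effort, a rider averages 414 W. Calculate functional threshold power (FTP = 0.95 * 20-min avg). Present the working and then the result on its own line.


FTP = 0.95 * 414
= 393.3 W

393.3 W


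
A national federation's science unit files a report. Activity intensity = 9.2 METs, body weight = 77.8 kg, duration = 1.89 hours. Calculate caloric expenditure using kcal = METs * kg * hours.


kcal = 9.2 * 77.8 * 1.89
= 715.76 * 1.89
= 1352.79 kcal

1352.79 kcal


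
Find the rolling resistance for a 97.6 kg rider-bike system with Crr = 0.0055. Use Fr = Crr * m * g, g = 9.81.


m * g = 97.6 * 9.81 = 957.456 N
Fr = 0.0055 * 957.456 = 5.266 N

5.266 N


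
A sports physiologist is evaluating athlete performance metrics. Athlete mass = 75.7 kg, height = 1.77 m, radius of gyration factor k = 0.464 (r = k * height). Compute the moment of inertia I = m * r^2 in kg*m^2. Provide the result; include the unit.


r = k * height = 0.464 * 1.77 = 0.82128 m
r^2 = 0.82128^2 = 0.674501
I = 75.7 * 0.674501 = 51.06 kg*m^2

51.06 kg*m^2


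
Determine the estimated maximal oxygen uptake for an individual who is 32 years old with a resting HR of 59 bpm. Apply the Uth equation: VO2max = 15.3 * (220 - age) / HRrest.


HRmax = 220 - 32 = 188
VO2max = 15.3 * (188 / 59)
= 15.3 * 3.1864
= 48.75 mL/kg/min

48.75 mL/kg/min


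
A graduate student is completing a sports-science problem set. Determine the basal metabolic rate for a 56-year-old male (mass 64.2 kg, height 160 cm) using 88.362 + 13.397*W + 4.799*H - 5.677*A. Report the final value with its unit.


BMR = 88.362 + 13.397*64.2 + 4.799*160 - 5.677*56
= 1398.38 kcal/day

1398.38 kcal/day


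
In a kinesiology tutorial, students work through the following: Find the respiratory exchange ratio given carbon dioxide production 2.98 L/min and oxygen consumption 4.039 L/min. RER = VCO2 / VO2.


VCO2 = 2.98 L/min
VO2 = 4.039 L/min
RER = 2.98 / 4.039 = 0.7378

0.7378


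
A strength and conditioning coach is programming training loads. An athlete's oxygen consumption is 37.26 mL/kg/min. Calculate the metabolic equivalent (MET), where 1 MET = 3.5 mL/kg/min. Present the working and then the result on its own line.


MET = VO2 / 3.5
= 37.26 / 3.5
= 10.65 METs

10.65 METs


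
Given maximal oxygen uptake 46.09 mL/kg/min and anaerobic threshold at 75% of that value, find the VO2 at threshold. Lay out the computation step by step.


Percentage as decimal = 0.75
VO2 at AT = 46.09 * 0.75 = 34.57 mL/kg/min

34.57 mL/kg/min


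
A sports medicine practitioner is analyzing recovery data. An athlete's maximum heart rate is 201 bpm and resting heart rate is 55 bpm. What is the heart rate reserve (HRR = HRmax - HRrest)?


HRR = HRmax - HRrest
= 201 - 55
= 146 bpm

146 bpm


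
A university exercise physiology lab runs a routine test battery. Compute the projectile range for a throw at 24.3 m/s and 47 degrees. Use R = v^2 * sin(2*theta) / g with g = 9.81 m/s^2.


Two times the angle = 94 degrees
sin(94) = 0.997564
R = 590.49 * 0.997564 / 9.81 = 60.046 m

60.046 m


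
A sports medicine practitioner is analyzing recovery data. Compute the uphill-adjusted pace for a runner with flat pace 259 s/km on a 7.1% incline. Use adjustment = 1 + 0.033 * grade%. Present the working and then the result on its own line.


Adjustment factor = 1 + 0.033 * 7.1 = 1.2343
Grade-adjusted pace = 259 * 1.2343 = 319.68 s/km

319.68 s/km


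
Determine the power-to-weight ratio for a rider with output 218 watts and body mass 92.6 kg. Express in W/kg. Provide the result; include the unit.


P/W = 218 / 92.6 = 2.354 W/kg

2.354 W/kg


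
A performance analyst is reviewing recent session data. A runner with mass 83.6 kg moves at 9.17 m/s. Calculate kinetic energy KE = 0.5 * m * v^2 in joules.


v^2 = 9.17^2 = 84.0889
KE = 0.5 * 83.6 * 84.0889
= 3514.92 J

3514.92 J


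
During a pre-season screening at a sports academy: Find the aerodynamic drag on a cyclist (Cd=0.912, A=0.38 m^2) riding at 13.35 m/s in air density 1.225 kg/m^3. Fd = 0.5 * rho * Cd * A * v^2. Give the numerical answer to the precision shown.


Fd = 0.5 * 1.225 * 0.912 * 0.38 * 13.35^2
= 0.5 * 1.225 * 0.912 * 0.38 * 178.2225
= 37.831 N

37.831 N


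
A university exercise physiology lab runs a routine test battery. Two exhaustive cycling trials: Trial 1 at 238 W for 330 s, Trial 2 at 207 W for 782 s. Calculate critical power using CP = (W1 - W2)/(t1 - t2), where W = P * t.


W1 = 238 * 330 = 78540 J
W2 = 207 * 782 = 161874 J
CP = (78540 - 161874) / (330 - 782)
= -83334 / -452
= 184.37 W

184.37 W


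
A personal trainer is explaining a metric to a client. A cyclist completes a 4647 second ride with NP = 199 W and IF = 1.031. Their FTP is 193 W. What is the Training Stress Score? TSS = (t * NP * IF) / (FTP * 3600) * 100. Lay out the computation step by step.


t * NP * IF = 4647 * 199 * 1.031 = 953420.343
FTP * 3600 = 694800
TSS = (953420.343 / 694800) * 100 = 137.22

137.22 TSS


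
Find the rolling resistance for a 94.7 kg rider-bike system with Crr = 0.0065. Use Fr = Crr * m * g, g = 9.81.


m * g = 94.7 * 9.81 = 929.007 N
Fr = 0.0065 * 929.007 = 6.039 N

6.039 N


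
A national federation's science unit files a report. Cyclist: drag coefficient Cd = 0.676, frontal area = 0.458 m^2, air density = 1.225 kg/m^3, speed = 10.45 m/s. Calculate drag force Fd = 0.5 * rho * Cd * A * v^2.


v^2 = 10.45^2 = 109.2025
Fd = 0.5 * 1.225 * 0.676 * 0.458 * 109.2025
= 20.709 N

20.709 N


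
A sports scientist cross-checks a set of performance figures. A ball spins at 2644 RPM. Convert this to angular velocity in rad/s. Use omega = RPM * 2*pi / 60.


omega = 2644 * 2 * pi / 60
= 2644 * 6.28318531 / 60
= 16612.742 / 60
= 276.879 rad/s

276.879 rad/s


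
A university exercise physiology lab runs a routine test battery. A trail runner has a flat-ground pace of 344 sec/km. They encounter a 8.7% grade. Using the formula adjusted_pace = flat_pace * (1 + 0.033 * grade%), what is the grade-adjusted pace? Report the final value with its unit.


Grade factor = 1 + 0.033 * 8.7 = 1.2871
Adjusted = 344 * 1.2871 = 442.76 sec/km

442.76 s/km


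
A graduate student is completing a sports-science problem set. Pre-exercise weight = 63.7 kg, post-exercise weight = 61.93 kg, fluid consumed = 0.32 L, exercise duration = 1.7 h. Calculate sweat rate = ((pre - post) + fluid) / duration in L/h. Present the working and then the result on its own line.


Weight loss = 63.7 - 61.93 = 1.77 kg (approx L)
Total sweat = 1.77 + 0.32 = 2.09 L
Sweat rate = 2.09 / 1.7 = 1.229 L/h

1.229 L/h


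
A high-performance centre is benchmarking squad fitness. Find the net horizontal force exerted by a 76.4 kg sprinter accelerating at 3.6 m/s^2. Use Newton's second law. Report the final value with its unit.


Newton's second law: F = m * a
F = 76.4 * 3.6 = 275.04 N

275.04 N


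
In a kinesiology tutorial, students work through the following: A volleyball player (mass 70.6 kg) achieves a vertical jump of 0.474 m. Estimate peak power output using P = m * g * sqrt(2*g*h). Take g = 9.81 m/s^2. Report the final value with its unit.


2 * g * h = 2 * 9.81 * 0.474 = 9.29988
sqrt(9.29988) = 3.04957 m/s
P = 70.6 * 9.81 * 3.04957 = 2112.09 W

2112.09 W


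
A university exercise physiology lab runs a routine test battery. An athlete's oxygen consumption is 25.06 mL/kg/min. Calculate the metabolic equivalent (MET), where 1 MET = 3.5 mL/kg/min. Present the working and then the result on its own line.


MET = VO2 / 3.5
= 25.06 / 3.5
= 7.16 METs

7.16 METs


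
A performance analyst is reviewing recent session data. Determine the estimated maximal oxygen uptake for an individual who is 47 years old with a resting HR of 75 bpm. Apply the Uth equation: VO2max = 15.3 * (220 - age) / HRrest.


HRmax = 220 - 47 = 173
VO2max = 15.3 * (173 / 75)
= 15.3 * 2.3067
= 35.29 mL/kg/min

35.29 mL/kg/min


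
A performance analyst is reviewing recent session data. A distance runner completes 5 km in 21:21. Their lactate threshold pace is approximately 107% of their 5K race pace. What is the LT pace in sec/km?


Convert to seconds: 21 min 21 s = 1281 s
Pace per km = 1281 / 5 = 256.2 s/km
LT pace = 256.2 * 1.07 = 274.13 s/km

274.13 s/km


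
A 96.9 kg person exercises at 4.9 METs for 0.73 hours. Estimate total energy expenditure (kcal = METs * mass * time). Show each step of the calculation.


Energy = METs * mass(kg) * time(h)
= 4.9 * 96.9 * 0.73
= 346.61 kcal

346.61 kcal


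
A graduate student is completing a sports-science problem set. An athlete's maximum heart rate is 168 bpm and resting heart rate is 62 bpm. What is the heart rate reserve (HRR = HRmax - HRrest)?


HRR = HRmax - HRrest
= 168 - 62
= 106 bpm

106 bpm


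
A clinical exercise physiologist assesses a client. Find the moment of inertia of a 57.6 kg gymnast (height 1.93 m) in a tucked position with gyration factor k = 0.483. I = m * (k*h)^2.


Radius of gyration = 0.483 * 1.93 = 0.93219 m
I = 57.6 * 0.93219^2
= 57.6 * 0.868978
= 50.053 kg*m^2

50.053 kg*m^2


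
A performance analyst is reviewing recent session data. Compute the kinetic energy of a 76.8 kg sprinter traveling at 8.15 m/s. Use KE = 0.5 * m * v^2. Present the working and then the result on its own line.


Velocity squared = 66.4225
KE = 0.5 * 76.8 * 66.4225 = 2550.62 J

2550.62 J


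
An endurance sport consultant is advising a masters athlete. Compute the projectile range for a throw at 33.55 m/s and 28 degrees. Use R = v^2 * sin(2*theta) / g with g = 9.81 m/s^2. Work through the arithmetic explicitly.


Two times the angle = 56 degrees
sin(56) = 0.829038
R = 1125.6025 * 0.829038 / 9.81 = 95.124 m

95.124 m


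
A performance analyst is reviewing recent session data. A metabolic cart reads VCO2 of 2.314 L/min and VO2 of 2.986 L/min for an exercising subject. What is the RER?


RER = VCO2 / VO2 = 2.314 / 2.986 = 0.7749

0.7749


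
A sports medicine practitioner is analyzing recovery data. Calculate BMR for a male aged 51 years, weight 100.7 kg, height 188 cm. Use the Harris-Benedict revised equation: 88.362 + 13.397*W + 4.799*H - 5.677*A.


Substituting values:
W term = 13.397 * 100.7 = 1349.0779
H term = 4.799 * 188 = 902.212
A term = 5.677 * 51 = 289.527
BMR = 2050.12 kcal/day

2050.12 kcal/day


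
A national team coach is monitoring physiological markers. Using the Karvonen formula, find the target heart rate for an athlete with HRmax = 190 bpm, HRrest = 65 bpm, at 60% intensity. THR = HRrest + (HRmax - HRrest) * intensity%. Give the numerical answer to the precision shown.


HRR = 190 - 65 = 125
THR = 65 + 125 * 0.6
= 65 + 75.0
= 140.0 bpm

140.0 bpm


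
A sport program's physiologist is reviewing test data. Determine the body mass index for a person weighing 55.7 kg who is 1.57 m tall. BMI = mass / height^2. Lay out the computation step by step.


BMI = mass / height^2
= 55.7 / 1.57^2
= 55.7 / 2.4649
= 22.6 kg/m^2

22.6 kg/m^2


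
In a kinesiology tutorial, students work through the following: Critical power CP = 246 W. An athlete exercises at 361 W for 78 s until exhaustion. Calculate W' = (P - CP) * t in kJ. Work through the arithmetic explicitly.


P - CP = 361 - 246 = 115 W
W' = 115 * 78 = 8970 J
= 8970 / 1000 = 8.97 kJ

8.97 kJ


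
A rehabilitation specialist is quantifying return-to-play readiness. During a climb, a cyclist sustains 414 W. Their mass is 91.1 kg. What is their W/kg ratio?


Power-to-weight = 414 W / 91.1 kg
= 4.544 W/kg

4.544 W/kg


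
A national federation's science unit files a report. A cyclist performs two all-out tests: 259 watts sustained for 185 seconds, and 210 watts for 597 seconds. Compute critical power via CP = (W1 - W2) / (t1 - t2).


W1 = P1 * t1 = 259 * 185 = 47915 J
W2 = P2 * t2 = 210 * 597 = 125370 J
CP = (47915 - 125370) / (185 - 597)
= 188.0 W

188.0 W


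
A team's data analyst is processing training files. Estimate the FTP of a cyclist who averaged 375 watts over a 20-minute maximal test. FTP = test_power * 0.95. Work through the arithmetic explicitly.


FTP = 375 * 0.95 = 356.25 W

356.25 W


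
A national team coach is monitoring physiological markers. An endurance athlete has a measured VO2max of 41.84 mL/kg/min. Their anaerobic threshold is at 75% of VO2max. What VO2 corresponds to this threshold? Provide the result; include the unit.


Anaerobic threshold VO2 = VO2max * 75%
= 41.84 * 0.75
= 31.38 mL/kg/min

31.38 mL/kg/min


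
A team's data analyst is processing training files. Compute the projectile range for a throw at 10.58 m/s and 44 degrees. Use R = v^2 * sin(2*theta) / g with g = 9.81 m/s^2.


Two times the angle = 88 degrees
sin(88) = 0.999391
R = 111.9364 * 0.999391 / 9.81 = 11.403 m

11.403 m


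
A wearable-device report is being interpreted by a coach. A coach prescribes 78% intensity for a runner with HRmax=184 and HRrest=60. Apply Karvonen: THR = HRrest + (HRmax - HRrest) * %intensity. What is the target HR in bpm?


Heart rate reserve = 184 - 60 = 124
Intensity fraction = 78 / 100 = 0.78
THR = 60 + 124 * 0.78 = 156.72 bpm

156.72 bpm


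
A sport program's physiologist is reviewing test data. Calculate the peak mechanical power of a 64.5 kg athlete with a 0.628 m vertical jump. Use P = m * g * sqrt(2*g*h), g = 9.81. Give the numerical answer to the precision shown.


First, sqrt(2gh) = sqrt(2 * 9.81 * 0.628)
= sqrt(12.32136) = 3.510179 m/s
Power = 64.5 * 9.81 * 3.510179 = 2221.05 W

2221.05 W


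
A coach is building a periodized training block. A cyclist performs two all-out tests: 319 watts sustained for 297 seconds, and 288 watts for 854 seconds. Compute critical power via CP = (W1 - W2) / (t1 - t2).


W1 = P1 * t1 = 319 * 297 = 94743 J
W2 = P2 * t2 = 288 * 854 = 245952 J
CP = (94743 - 245952) / (297 - 854)
= 271.47 W

271.47 W


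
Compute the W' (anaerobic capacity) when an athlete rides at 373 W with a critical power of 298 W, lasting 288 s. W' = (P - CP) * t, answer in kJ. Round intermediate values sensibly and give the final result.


Above-CP power = 75 W
Duration = 288 s
W' = 75 * 288 = 21600 J
Convert: 21600 / 1000 = 21.6 kJ

21.6 kJ


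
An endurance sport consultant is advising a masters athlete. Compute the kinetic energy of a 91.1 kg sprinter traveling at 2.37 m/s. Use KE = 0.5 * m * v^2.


Velocity squared = 5.6169
KE = 0.5 * 91.1 * 5.6169 = 255.85 J

255.85 J


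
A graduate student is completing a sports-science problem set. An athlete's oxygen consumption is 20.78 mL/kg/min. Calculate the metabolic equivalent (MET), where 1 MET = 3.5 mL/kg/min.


MET = VO2 / 3.5
= 20.78 / 3.5
= 5.94 METs

5.94 METs
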